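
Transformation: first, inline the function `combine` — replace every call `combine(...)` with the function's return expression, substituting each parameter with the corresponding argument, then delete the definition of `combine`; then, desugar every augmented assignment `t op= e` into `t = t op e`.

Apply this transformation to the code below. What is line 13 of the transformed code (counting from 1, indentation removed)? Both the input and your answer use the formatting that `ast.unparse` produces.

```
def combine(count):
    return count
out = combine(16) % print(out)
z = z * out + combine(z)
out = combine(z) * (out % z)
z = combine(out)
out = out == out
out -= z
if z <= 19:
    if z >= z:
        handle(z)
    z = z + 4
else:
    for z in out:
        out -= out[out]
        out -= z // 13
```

out = out - out[out]

Transformed code:
out = 16 % print(out)
z = z * out + z
out = z * (out % z)
z = out
out = out == out
out = out - z
if z <= 19:
    if z >= z:
        handle(z)
    z = z + 4
else:
    for z in out:
        out = out - out[out]
        out = out - z // 13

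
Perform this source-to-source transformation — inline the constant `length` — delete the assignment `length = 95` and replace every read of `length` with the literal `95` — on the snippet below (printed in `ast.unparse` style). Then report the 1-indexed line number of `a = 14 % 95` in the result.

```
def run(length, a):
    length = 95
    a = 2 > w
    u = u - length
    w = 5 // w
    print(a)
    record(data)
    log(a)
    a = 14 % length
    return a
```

Transformed code:
def run(length, a):
    a = 2 > w
    u = u - 95
    w = 5 // w
    print(a)
    record(data)
    log(a)
    a = 14 % 95
    return a

8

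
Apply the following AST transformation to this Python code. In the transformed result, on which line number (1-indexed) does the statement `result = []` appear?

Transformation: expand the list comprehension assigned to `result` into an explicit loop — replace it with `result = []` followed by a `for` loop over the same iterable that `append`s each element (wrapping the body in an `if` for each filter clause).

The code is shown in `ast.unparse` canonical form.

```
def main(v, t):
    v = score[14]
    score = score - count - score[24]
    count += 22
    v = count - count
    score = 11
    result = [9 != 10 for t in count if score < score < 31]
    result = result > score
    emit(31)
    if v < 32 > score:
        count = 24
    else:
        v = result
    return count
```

Transformed code:
def main(v, t):
    v = score[14]
    score = score - count - score[24]
    count += 22
    v = count - count
    score = 11
    result = []
    for t in count:
        if score < score < 31:
            result.append(9 != 10)
    result = result > score
    emit(31)
    if v < 32 > score:
        count = 24
    else:
        v = result
    return count

7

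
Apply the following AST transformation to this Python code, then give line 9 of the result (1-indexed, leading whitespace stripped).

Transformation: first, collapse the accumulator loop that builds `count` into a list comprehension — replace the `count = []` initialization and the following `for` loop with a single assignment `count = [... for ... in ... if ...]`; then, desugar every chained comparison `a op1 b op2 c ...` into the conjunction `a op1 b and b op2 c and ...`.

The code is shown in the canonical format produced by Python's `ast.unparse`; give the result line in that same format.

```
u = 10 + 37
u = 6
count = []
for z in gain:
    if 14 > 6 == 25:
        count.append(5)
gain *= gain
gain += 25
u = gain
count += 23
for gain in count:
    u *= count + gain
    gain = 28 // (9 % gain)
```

Transformed code:
u = 10 + 37
u = 6
count = [5 for z in gain if 14 > 6 and 6 == 25]
gain *= gain
gain += 25
u = gain
count += 23
for gain in count:
    u *= count + gain
    gain = 28 // (9 % gain)

u *= count + gain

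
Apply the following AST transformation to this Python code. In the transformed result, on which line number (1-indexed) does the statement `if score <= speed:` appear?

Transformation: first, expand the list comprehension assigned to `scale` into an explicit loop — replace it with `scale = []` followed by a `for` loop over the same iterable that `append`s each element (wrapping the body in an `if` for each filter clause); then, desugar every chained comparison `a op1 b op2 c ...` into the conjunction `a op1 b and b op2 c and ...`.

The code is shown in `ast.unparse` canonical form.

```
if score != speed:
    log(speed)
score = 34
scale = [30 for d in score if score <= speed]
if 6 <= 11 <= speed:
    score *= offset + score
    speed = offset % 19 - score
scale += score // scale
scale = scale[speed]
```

6

Transformed code:
if score != speed:
    log(speed)
score = 34
scale = []
for d in score:
    if score <= speed:
        scale.append(30)
if 6 <= 11 and 11 <= speed:
    score *= offset + score
    speed = offset % 19 - score
scale += score // scale
scale = scale[speed]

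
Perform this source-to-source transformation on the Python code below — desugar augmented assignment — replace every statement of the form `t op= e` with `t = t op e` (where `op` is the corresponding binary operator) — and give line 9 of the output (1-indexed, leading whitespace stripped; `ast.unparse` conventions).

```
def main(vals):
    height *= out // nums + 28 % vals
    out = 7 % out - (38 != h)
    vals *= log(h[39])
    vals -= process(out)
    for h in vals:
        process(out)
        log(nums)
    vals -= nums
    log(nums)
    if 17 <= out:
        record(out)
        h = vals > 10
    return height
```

vals = vals - nums

Transformed code:
def main(vals):
    height = height * (out // nums + 28 % vals)
    out = 7 % out - (38 != h)
    vals = vals * log(h[39])
    vals = vals - process(out)
    for h in vals:
        process(out)
        log(nums)
    vals = vals - nums
    log(nums)
    if 17 <= out:
        record(out)
        h = vals > 10
    return height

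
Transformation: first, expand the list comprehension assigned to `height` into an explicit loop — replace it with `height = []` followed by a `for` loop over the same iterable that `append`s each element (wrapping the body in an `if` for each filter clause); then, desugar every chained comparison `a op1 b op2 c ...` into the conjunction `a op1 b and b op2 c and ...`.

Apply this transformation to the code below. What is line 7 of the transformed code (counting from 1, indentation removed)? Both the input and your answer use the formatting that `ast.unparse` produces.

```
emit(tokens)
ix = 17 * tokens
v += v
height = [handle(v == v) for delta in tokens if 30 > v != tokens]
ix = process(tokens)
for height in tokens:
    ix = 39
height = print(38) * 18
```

height.append(handle(v == v))

Transformed code:
emit(tokens)
ix = 17 * tokens
v += v
height = []
for delta in tokens:
    if 30 > v and v != tokens:
        height.append(handle(v == v))
ix = process(tokens)
for height in tokens:
    ix = 39
height = print(38) * 18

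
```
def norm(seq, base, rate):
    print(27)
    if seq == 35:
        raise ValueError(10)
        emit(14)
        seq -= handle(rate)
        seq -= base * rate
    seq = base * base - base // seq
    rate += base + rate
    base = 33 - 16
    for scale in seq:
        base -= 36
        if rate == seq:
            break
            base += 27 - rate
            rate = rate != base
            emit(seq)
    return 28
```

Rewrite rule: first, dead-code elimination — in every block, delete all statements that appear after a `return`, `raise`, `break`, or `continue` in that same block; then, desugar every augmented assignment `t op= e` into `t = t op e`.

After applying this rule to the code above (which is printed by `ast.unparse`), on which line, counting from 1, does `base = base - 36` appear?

9

Transformed code:
def norm(seq, base, rate):
    print(27)
    if seq == 35:
        raise ValueError(10)
    seq = base * base - base // seq
    rate = rate + (base + rate)
    base = 33 - 16
    for scale in seq:
        base = base - 36
        if rate == seq:
            break
    return 28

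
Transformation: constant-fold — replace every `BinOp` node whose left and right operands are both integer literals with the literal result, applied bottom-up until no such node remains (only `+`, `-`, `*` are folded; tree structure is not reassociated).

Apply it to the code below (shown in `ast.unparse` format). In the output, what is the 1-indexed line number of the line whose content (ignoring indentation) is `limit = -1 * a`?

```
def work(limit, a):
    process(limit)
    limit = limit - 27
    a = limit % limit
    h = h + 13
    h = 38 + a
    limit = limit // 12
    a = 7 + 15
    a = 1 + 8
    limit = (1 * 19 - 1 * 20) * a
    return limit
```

10

Transformed code:
def work(limit, a):
    process(limit)
    limit = limit - 27
    a = limit % limit
    h = h + 13
    h = 38 + a
    limit = limit // 12
    a = 22
    a = 9
    limit = -1 * a
    return limit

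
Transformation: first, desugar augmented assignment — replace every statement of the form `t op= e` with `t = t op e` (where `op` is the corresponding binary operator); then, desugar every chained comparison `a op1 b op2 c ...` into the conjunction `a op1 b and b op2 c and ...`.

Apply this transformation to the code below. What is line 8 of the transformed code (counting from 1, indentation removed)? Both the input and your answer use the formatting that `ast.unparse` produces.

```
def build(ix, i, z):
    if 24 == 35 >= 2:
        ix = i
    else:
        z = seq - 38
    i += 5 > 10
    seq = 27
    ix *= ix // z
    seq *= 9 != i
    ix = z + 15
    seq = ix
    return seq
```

ix = ix * (ix // z)

Transformed code:
def build(ix, i, z):
    if 24 == 35 and 35 >= 2:
        ix = i
    else:
        z = seq - 38
    i = i + (5 > 10)
    seq = 27
    ix = ix * (ix // z)
    seq = seq * (9 != i)
    ix = z + 15
    seq = ix
    return seq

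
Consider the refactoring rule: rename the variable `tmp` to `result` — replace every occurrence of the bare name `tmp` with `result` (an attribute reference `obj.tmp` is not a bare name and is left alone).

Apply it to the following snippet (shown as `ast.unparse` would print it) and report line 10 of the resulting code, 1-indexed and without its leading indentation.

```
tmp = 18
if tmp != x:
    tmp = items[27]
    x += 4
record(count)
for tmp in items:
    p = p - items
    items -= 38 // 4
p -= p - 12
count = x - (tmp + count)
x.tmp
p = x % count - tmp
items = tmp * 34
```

count = x - (result + count)

Transformed code:
result = 18
if result != x:
    result = items[27]
    x += 4
record(count)
for result in items:
    p = p - items
    items -= 38 // 4
p -= p - 12
count = x - (result + count)
x.tmp
p = x % count - result
items = result * 34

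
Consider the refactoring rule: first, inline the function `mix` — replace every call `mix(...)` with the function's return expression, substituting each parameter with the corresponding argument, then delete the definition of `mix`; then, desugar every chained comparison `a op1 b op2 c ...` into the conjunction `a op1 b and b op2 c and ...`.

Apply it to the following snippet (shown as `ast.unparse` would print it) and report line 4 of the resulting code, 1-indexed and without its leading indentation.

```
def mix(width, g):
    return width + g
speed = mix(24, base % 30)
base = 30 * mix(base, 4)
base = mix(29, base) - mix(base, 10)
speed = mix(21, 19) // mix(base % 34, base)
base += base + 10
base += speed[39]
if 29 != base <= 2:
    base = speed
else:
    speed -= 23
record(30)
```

Transformed code:
speed = 24 + base % 30
base = 30 * (base + 4)
base = 29 + base - (base + 10)
speed = (21 + 19) // (base % 34 + base)
base += base + 10
base += speed[39]
if 29 != base and base <= 2:
    base = speed
else:
    speed -= 23
record(30)

speed = (21 + 19) // (base % 34 + base)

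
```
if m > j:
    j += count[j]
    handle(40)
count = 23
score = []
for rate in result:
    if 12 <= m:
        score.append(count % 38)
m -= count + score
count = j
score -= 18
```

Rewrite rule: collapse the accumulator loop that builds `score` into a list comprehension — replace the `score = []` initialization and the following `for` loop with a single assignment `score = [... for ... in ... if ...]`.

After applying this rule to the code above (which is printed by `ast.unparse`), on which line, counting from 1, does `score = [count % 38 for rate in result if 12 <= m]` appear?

Transformed code:
if m > j:
    j += count[j]
    handle(40)
count = 23
score = [count % 38 for rate in result if 12 <= m]
m -= count + score
count = j
score -= 18

5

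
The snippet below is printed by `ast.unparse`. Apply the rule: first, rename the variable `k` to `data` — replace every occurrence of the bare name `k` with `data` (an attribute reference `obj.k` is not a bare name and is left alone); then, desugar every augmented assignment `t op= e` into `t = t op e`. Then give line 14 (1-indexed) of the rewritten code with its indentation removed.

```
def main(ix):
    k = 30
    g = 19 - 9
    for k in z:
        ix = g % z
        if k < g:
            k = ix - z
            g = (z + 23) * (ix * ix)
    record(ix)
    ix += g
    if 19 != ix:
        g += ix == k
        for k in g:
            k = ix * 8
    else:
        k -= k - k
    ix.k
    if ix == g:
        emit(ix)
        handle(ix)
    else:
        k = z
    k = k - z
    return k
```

Transformed code:
def main(ix):
    data = 30
    g = 19 - 9
    for data in z:
        ix = g % z
        if data < g:
            data = ix - z
            g = (z + 23) * (ix * ix)
    record(ix)
    ix = ix + g
    if 19 != ix:
        g = g + (ix == data)
        for data in g:
            data = ix * 8
    else:
        data = data - (data - data)
    ix.k
    if ix == g:
        emit(ix)
        handle(ix)
    else:
        data = z
    data = data - z
    return data

data = ix * 8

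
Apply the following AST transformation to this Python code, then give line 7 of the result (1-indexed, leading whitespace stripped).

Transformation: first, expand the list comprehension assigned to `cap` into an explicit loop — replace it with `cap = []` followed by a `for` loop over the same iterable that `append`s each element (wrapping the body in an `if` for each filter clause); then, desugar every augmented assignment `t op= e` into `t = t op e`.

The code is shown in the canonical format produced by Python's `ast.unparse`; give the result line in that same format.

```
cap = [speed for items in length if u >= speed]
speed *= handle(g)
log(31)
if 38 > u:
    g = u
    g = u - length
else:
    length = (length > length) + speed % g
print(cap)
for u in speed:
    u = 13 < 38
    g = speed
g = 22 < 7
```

if 38 > u:

Transformed code:
cap = []
for items in length:
    if u >= speed:
        cap.append(speed)
speed = speed * handle(g)
log(31)
if 38 > u:
    g = u
    g = u - length
else:
    length = (length > length) + speed % g
print(cap)
for u in speed:
    u = 13 < 38
    g = speed
g = 22 < 7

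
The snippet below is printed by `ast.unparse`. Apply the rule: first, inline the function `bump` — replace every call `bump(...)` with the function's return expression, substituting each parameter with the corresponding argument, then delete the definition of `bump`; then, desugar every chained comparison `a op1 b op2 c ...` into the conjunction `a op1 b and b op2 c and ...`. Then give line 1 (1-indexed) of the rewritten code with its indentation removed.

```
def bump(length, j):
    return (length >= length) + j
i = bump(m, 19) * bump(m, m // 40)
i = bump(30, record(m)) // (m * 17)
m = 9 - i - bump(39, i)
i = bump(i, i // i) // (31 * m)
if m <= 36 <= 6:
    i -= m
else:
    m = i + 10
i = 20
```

i = ((m >= m) + 19) * ((m >= m) + m // 40)

Transformed code:
i = ((m >= m) + 19) * ((m >= m) + m // 40)
i = ((30 >= 30) + record(m)) // (m * 17)
m = 9 - i - ((39 >= 39) + i)
i = ((i >= i) + i // i) // (31 * m)
if m <= 36 and 36 <= 6:
    i -= m
else:
    m = i + 10
i = 20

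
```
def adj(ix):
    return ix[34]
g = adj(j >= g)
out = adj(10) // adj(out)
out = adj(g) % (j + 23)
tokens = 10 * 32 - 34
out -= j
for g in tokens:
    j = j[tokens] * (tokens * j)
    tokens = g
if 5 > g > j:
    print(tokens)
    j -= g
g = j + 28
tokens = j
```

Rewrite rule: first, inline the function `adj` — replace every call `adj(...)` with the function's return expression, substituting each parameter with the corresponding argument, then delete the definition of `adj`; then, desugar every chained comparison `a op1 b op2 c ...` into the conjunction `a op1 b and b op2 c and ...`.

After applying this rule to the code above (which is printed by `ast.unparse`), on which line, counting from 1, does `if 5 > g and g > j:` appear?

9

Transformed code:
g = (j >= g)[34]
out = 10[34] // out[34]
out = g[34] % (j + 23)
tokens = 10 * 32 - 34
out -= j
for g in tokens:
    j = j[tokens] * (tokens * j)
    tokens = g
if 5 > g and g > j:
    print(tokens)
    j -= g
g = j + 28
tokens = j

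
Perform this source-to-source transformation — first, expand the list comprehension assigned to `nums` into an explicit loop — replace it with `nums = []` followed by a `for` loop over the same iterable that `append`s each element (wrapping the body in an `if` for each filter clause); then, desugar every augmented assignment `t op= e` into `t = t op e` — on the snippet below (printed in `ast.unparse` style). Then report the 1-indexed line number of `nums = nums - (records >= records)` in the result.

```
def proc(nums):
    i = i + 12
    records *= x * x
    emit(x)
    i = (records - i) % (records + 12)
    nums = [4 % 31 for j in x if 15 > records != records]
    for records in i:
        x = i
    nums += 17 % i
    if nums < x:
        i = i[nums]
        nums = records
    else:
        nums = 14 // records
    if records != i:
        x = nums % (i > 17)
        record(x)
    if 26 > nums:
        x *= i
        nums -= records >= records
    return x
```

Transformed code:
def proc(nums):
    i = i + 12
    records = records * (x * x)
    emit(x)
    i = (records - i) % (records + 12)
    nums = []
    for j in x:
        if 15 > records != records:
            nums.append(4 % 31)
    for records in i:
        x = i
    nums = nums + 17 % i
    if nums < x:
        i = i[nums]
        nums = records
    else:
        nums = 14 // records
    if records != i:
        x = nums % (i > 17)
        record(x)
    if 26 > nums:
        x = x * i
        nums = nums - (records >= records)
    return x

23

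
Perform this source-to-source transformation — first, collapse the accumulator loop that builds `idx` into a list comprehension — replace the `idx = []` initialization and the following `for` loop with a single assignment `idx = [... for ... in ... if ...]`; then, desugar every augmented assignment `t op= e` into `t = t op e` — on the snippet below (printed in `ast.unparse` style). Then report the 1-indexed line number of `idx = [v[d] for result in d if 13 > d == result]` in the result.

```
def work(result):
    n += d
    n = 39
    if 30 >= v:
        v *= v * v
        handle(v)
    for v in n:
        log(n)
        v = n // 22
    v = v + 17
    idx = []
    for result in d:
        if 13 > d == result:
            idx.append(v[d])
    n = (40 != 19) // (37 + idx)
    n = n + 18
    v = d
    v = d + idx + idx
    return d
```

Transformed code:
def work(result):
    n = n + d
    n = 39
    if 30 >= v:
        v = v * (v * v)
        handle(v)
    for v in n:
        log(n)
        v = n // 22
    v = v + 17
    idx = [v[d] for result in d if 13 > d == result]
    n = (40 != 19) // (37 + idx)
    n = n + 18
    v = d
    v = d + idx + idx
    return d

11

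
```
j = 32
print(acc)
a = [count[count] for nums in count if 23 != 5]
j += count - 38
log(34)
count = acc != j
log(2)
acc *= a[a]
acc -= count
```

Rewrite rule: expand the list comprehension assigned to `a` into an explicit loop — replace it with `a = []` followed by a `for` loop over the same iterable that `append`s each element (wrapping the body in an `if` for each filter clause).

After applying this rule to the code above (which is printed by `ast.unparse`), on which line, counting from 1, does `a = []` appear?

3

Transformed code:
j = 32
print(acc)
a = []
for nums in count:
    if 23 != 5:
        a.append(count[count])
j += count - 38
log(34)
count = acc != j
log(2)
acc *= a[a]
acc -= count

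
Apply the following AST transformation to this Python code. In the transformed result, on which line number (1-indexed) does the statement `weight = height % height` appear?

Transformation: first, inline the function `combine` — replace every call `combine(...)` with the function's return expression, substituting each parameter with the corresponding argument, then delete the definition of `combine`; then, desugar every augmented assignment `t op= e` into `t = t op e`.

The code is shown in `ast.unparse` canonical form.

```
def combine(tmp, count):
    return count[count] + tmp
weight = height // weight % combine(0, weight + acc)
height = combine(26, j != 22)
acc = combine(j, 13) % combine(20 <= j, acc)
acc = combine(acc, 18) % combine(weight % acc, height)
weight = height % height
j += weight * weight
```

Transformed code:
weight = height // weight % ((weight + acc)[weight + acc] + 0)
height = (j != 22)[j != 22] + 26
acc = (13[13] + j) % (acc[acc] + (20 <= j))
acc = (18[18] + acc) % (height[height] + weight % acc)
weight = height % height
j = j + weight * weight

5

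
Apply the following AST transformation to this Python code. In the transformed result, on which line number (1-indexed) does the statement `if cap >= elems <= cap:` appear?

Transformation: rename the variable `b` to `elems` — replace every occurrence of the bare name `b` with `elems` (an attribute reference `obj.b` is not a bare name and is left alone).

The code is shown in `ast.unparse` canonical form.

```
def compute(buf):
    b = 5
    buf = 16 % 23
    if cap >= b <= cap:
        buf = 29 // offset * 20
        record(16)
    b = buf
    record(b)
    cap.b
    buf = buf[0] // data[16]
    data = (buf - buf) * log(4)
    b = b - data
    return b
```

Transformed code:
def compute(buf):
    elems = 5
    buf = 16 % 23
    if cap >= elems <= cap:
        buf = 29 // offset * 20
        record(16)
    elems = buf
    record(elems)
    cap.b
    buf = buf[0] // data[16]
    data = (buf - buf) * log(4)
    elems = elems - data
    return elems

4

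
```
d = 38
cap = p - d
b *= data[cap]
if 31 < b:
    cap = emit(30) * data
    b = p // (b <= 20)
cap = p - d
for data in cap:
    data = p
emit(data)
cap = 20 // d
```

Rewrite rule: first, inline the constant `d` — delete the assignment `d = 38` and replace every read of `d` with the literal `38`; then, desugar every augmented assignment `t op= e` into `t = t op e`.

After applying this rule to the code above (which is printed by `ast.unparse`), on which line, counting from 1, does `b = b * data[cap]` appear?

2

Transformed code:
cap = p - 38
b = b * data[cap]
if 31 < b:
    cap = emit(30) * data
    b = p // (b <= 20)
cap = p - 38
for data in cap:
    data = p
emit(data)
cap = 20 // 38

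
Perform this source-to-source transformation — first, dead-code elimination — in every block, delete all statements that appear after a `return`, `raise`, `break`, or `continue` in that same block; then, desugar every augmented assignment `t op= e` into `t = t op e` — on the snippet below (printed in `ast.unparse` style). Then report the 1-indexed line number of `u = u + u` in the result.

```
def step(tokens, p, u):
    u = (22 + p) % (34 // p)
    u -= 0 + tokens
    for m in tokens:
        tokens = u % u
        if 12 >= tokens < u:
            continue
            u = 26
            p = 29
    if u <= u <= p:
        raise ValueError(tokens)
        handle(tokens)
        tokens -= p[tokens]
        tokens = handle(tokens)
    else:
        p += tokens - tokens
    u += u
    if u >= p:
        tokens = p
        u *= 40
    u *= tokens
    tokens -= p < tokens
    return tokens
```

Transformed code:
def step(tokens, p, u):
    u = (22 + p) % (34 // p)
    u = u - (0 + tokens)
    for m in tokens:
        tokens = u % u
        if 12 >= tokens < u:
            continue
    if u <= u <= p:
        raise ValueError(tokens)
    else:
        p = p + (tokens - tokens)
    u = u + u
    if u >= p:
        tokens = p
        u = u * 40
    u = u * tokens
    tokens = tokens - (p < tokens)
    return tokens

12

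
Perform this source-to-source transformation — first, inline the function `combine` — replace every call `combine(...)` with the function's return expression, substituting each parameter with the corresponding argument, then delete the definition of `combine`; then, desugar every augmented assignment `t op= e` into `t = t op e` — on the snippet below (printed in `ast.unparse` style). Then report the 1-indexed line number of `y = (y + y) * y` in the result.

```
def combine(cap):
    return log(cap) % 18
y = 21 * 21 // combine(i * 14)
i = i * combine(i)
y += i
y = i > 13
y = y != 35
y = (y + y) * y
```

Transformed code:
y = 21 * 21 // (log(i * 14) % 18)
i = i * (log(i) % 18)
y = y + i
y = i > 13
y = y != 35
y = (y + y) * y

6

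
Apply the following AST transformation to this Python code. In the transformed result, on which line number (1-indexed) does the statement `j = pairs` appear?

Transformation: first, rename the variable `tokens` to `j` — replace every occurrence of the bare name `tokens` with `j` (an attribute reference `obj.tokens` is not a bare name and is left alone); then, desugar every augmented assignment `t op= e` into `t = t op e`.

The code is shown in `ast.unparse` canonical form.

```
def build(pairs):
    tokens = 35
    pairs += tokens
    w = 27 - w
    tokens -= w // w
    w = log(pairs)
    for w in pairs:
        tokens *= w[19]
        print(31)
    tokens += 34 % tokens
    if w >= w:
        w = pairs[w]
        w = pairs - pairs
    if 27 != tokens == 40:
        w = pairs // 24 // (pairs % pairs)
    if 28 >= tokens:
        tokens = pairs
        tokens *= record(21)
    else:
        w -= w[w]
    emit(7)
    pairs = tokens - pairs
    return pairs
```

Transformed code:
def build(pairs):
    j = 35
    pairs = pairs + j
    w = 27 - w
    j = j - w // w
    w = log(pairs)
    for w in pairs:
        j = j * w[19]
        print(31)
    j = j + 34 % j
    if w >= w:
        w = pairs[w]
        w = pairs - pairs
    if 27 != j == 40:
        w = pairs // 24 // (pairs % pairs)
    if 28 >= j:
        j = pairs
        j = j * record(21)
    else:
        w = w - w[w]
    emit(7)
    pairs = j - pairs
    return pairs

17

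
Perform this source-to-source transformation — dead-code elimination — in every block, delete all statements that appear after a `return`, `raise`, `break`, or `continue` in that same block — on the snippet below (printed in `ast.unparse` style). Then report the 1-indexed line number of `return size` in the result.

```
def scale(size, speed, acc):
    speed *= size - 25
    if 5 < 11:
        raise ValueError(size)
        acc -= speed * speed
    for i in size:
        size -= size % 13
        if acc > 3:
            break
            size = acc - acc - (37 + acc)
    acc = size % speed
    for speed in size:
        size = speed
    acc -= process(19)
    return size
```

13

Transformed code:
def scale(size, speed, acc):
    speed *= size - 25
    if 5 < 11:
        raise ValueError(size)
    for i in size:
        size -= size % 13
        if acc > 3:
            break
    acc = size % speed
    for speed in size:
        size = speed
    acc -= process(19)
    return size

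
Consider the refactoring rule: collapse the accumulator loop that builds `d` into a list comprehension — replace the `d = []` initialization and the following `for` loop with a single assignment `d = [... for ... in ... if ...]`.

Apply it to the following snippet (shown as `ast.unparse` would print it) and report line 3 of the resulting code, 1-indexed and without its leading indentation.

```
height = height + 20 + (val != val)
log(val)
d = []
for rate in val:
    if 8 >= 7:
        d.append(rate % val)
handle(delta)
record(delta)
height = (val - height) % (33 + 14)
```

d = [rate % val for rate in val if 8 >= 7]

Transformed code:
height = height + 20 + (val != val)
log(val)
d = [rate % val for rate in val if 8 >= 7]
handle(delta)
record(delta)
height = (val - height) % (33 + 14)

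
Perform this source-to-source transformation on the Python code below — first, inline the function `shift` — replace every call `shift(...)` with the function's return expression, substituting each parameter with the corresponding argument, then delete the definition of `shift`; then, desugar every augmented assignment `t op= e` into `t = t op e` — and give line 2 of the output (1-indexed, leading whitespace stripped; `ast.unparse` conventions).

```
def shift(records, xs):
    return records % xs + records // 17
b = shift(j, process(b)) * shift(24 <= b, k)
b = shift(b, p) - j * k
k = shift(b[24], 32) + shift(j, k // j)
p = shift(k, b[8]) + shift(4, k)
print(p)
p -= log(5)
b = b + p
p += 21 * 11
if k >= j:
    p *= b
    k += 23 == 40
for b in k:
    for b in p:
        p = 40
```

b = b % p + b // 17 - j * k

Transformed code:
b = (j % process(b) + j // 17) * ((24 <= b) % k + (24 <= b) // 17)
b = b % p + b // 17 - j * k
k = b[24] % 32 + b[24] // 17 + (j % (k // j) + j // 17)
p = k % b[8] + k // 17 + (4 % k + 4 // 17)
print(p)
p = p - log(5)
b = b + p
p = p + 21 * 11
if k >= j:
    p = p * b
    k = k + (23 == 40)
for b in k:
    for b in p:
        p = 40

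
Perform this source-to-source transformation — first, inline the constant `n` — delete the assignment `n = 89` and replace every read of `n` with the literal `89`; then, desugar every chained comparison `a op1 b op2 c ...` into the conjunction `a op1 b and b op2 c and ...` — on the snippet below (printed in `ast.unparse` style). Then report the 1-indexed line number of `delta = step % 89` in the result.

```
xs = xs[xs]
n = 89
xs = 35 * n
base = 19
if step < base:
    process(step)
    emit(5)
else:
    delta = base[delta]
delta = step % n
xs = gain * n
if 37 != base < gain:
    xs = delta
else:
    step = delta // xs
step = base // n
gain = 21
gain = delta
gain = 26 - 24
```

9

Transformed code:
xs = xs[xs]
xs = 35 * 89
base = 19
if step < base:
    process(step)
    emit(5)
else:
    delta = base[delta]
delta = step % 89
xs = gain * 89
if 37 != base and base < gain:
    xs = delta
else:
    step = delta // xs
step = base // 89
gain = 21
gain = delta
gain = 26 - 24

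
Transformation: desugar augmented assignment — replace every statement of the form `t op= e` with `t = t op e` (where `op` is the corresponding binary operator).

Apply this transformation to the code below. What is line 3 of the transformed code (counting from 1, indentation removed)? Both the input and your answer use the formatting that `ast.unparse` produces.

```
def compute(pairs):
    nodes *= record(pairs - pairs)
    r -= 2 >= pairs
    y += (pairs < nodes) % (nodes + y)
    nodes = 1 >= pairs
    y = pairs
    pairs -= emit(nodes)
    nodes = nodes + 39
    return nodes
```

r = r - (2 >= pairs)

Transformed code:
def compute(pairs):
    nodes = nodes * record(pairs - pairs)
    r = r - (2 >= pairs)
    y = y + (pairs < nodes) % (nodes + y)
    nodes = 1 >= pairs
    y = pairs
    pairs = pairs - emit(nodes)
    nodes = nodes + 39
    return nodes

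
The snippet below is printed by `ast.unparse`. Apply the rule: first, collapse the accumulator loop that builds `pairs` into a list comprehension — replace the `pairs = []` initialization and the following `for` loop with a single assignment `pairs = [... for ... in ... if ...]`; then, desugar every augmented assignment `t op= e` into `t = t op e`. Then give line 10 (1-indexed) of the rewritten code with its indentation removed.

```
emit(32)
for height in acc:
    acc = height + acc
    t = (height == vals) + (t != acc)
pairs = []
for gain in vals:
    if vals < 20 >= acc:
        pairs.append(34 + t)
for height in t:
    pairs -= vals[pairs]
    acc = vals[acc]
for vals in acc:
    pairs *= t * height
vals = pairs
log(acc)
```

Transformed code:
emit(32)
for height in acc:
    acc = height + acc
    t = (height == vals) + (t != acc)
pairs = [34 + t for gain in vals if vals < 20 >= acc]
for height in t:
    pairs = pairs - vals[pairs]
    acc = vals[acc]
for vals in acc:
    pairs = pairs * (t * height)
vals = pairs
log(acc)

pairs = pairs * (t * height)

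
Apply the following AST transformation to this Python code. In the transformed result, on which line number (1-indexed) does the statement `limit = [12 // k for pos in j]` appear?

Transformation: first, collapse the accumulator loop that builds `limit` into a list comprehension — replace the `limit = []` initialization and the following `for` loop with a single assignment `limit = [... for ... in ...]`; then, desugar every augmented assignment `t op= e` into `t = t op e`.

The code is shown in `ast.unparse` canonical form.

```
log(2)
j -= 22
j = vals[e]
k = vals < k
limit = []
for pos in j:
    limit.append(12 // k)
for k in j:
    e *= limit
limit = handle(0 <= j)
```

Transformed code:
log(2)
j = j - 22
j = vals[e]
k = vals < k
limit = [12 // k for pos in j]
for k in j:
    e = e * limit
limit = handle(0 <= j)

5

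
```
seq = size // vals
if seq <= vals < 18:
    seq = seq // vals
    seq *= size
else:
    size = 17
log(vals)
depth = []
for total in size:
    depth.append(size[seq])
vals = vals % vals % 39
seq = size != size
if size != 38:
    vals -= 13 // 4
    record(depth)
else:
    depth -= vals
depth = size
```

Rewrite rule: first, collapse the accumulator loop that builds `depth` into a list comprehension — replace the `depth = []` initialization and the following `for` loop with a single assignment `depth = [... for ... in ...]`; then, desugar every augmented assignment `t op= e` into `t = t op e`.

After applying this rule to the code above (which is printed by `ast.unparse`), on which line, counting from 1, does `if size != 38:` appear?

11

Transformed code:
seq = size // vals
if seq <= vals < 18:
    seq = seq // vals
    seq = seq * size
else:
    size = 17
log(vals)
depth = [size[seq] for total in size]
vals = vals % vals % 39
seq = size != size
if size != 38:
    vals = vals - 13 // 4
    record(depth)
else:
    depth = depth - vals
depth = size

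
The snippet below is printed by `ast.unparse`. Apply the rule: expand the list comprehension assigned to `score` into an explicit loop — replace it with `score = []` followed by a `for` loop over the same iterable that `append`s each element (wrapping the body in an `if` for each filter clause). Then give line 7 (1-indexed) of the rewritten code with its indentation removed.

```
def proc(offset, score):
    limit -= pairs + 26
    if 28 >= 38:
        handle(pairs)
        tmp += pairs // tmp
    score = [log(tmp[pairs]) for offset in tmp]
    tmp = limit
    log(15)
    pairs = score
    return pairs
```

for offset in tmp:

Transformed code:
def proc(offset, score):
    limit -= pairs + 26
    if 28 >= 38:
        handle(pairs)
        tmp += pairs // tmp
    score = []
    for offset in tmp:
        score.append(log(tmp[pairs]))
    tmp = limit
    log(15)
    pairs = score
    return pairs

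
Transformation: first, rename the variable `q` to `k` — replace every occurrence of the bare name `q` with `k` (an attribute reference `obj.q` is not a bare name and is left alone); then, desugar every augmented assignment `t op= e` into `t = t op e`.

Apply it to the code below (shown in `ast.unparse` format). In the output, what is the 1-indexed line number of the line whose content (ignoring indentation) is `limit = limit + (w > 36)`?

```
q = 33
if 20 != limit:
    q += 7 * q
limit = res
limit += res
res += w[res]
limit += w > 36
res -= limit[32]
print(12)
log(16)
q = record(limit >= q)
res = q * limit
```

7

Transformed code:
k = 33
if 20 != limit:
    k = k + 7 * k
limit = res
limit = limit + res
res = res + w[res]
limit = limit + (w > 36)
res = res - limit[32]
print(12)
log(16)
k = record(limit >= k)
res = k * limit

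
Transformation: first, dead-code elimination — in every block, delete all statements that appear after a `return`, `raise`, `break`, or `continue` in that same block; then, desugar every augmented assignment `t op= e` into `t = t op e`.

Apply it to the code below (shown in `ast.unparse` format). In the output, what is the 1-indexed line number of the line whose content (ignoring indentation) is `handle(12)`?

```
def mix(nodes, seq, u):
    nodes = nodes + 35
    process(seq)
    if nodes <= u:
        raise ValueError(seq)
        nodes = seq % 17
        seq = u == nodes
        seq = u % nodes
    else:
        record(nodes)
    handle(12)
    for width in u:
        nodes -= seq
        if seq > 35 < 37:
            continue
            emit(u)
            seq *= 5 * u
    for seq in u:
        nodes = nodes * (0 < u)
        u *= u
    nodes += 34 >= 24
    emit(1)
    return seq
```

8

Transformed code:
def mix(nodes, seq, u):
    nodes = nodes + 35
    process(seq)
    if nodes <= u:
        raise ValueError(seq)
    else:
        record(nodes)
    handle(12)
    for width in u:
        nodes = nodes - seq
        if seq > 35 < 37:
            continue
    for seq in u:
        nodes = nodes * (0 < u)
        u = u * u
    nodes = nodes + (34 >= 24)
    emit(1)
    return seq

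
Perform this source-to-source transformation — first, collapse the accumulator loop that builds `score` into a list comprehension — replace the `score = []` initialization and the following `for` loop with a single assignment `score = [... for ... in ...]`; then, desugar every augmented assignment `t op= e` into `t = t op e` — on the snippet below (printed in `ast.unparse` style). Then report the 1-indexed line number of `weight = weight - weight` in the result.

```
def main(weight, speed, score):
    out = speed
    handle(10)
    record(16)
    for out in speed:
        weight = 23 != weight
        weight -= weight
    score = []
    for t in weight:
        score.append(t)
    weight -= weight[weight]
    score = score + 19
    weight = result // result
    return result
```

Transformed code:
def main(weight, speed, score):
    out = speed
    handle(10)
    record(16)
    for out in speed:
        weight = 23 != weight
        weight = weight - weight
    score = [t for t in weight]
    weight = weight - weight[weight]
    score = score + 19
    weight = result // result
    return result

7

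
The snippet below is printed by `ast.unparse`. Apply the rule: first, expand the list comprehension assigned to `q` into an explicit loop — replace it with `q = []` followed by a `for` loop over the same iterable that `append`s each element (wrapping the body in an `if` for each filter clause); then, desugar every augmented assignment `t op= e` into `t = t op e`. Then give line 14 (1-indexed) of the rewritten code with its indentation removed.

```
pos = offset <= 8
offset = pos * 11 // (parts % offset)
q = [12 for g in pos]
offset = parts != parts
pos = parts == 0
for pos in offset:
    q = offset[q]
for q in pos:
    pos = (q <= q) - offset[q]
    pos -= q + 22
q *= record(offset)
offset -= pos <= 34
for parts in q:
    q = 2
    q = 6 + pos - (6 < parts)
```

Transformed code:
pos = offset <= 8
offset = pos * 11 // (parts % offset)
q = []
for g in pos:
    q.append(12)
offset = parts != parts
pos = parts == 0
for pos in offset:
    q = offset[q]
for q in pos:
    pos = (q <= q) - offset[q]
    pos = pos - (q + 22)
q = q * record(offset)
offset = offset - (pos <= 34)
for parts in q:
    q = 2
    q = 6 + pos - (6 < parts)

offset = offset - (pos <= 34)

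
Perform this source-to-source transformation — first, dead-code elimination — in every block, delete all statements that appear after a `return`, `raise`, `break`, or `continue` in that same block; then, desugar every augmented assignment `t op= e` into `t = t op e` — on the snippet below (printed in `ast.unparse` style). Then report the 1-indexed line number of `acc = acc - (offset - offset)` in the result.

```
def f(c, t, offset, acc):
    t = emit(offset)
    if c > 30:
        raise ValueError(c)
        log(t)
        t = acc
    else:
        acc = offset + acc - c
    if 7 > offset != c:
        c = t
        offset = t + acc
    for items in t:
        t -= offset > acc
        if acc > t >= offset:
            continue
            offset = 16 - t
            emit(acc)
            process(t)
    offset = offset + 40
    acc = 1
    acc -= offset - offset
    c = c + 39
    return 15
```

Transformed code:
def f(c, t, offset, acc):
    t = emit(offset)
    if c > 30:
        raise ValueError(c)
    else:
        acc = offset + acc - c
    if 7 > offset != c:
        c = t
        offset = t + acc
    for items in t:
        t = t - (offset > acc)
        if acc > t >= offset:
            continue
    offset = offset + 40
    acc = 1
    acc = acc - (offset - offset)
    c = c + 39
    return 15

16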